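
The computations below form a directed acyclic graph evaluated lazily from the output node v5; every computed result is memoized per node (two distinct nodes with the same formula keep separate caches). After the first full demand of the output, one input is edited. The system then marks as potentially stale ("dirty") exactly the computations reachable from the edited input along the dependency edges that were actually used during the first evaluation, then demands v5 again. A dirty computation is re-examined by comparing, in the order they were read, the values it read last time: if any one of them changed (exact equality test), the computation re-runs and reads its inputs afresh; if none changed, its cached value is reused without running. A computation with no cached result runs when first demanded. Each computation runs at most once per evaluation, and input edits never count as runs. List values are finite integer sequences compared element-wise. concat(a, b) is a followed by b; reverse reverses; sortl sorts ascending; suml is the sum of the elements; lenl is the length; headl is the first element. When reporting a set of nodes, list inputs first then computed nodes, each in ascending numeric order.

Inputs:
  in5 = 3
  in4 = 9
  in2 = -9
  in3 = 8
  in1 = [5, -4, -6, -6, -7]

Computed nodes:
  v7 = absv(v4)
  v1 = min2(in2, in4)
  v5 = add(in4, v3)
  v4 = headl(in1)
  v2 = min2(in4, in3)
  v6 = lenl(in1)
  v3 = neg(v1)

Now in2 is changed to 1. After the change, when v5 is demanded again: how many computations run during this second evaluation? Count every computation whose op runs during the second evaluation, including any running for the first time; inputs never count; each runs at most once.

3 computations run: v1, v3, v5.

First demand of the output computes:
  v1 = min2(-9, 9) = -9
  v3 = neg(-9) = 9
  v5 = add(9, 9) = 18

After the edit, cleaning proceeds:
  v1: a read changed (in2 -9->1) — executes, giving 1.
  v3: a read changed (v1 -9->1) — executes, giving -1.
  v5: a read changed (v3 9->-1) — executes, giving 8.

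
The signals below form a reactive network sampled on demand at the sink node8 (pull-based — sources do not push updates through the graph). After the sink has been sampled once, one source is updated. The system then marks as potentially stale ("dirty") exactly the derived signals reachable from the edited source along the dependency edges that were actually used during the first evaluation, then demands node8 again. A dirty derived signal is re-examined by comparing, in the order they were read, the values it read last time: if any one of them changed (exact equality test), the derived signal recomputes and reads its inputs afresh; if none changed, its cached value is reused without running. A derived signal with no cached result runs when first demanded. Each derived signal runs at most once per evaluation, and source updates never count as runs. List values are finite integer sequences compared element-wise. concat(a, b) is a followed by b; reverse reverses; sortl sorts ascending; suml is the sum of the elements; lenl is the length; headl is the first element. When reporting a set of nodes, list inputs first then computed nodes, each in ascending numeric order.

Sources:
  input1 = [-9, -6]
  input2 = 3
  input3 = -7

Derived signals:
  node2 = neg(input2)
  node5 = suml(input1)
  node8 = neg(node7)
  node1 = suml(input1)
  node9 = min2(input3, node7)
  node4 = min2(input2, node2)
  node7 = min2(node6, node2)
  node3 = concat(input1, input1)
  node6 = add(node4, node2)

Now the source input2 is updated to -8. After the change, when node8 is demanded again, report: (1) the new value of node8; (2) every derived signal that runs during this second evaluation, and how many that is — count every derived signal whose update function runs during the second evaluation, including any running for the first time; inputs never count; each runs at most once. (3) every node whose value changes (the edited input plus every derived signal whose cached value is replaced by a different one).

Initial pass — values computed on the first demand:
  node2 = neg(3) = -3
  node4 = min2(3, -3) = -3
  node6 = add(-3, -3) = -6
  node7 = min2(-6, -3) = -6
  node8 = neg(-6) = 6

Second demand — change propagation:
  node2: re-runs because input2 3->-8; new result 8.
  node4: re-runs because input2 3->-8; node2 -3->8; new result -8.
  node6: re-runs because node4 -3->-8; node2 -3->8; new result 0.
  node7: re-runs because node6 -6->0; node2 -3->8; new result 0.
  node8: re-runs because node7 -6->0; new result 0.

node8 now evaluates to 0.
Run set: node2, node4, node6, node7, node8 (5 run).
Changed values: input2, node2, node4, node6, node7, node8.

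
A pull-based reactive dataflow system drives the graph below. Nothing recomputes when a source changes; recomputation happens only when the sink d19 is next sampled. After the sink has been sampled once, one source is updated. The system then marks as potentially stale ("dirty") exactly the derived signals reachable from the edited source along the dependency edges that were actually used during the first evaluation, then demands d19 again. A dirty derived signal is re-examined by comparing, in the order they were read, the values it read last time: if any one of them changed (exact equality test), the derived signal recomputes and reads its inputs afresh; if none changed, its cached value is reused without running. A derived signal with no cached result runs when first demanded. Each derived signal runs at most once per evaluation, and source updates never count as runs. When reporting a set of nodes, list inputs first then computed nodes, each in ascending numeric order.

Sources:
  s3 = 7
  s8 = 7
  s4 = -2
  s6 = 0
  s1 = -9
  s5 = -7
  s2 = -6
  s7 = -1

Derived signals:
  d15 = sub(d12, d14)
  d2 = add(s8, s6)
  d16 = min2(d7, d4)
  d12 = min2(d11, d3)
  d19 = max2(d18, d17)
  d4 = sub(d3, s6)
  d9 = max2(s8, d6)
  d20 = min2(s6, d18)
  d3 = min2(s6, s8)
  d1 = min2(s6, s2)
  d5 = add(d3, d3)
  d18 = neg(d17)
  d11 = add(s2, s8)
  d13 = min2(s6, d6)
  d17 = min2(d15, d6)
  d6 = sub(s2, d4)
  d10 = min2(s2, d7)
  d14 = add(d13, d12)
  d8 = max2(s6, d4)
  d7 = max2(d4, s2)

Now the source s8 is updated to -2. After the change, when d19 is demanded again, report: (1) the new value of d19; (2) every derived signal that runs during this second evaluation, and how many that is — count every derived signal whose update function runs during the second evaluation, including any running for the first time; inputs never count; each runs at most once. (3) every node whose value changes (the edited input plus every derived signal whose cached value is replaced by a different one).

New value of d19: 4.
Derived signals that run: d3, d4, d6, d11, d12, d13, d14, d15, d17, d18, d19 — 11 in total.
Values that change: s8, d3, d4, d6, d11, d12, d13, d14, d15, d17, d18, d19.

First evaluation (everything demanded from the output):
  d3 = min2(0, 7) = 0
  d4 = sub(0, 0) = 0
  d6 = sub(-6, 0) = -6
  d11 = add(-6, 7) = 1
  d12 = min2(1, 0) = 0
  d13 = min2(0, -6) = -6
  d14 = add(-6, 0) = -6
  d15 = sub(0, -6) = 6
  d17 = min2(6, -6) = -6
  d18 = neg(-6) = 6
  d19 = max2(6, -6) = 6

Propagation after the edit:
  d3: runs — s8 7->-2; result -2.
  d4: runs — d3 0->-2; result -2.
  d6: runs — d4 0->-2; result -4.
  d11: runs — s8 7->-2; result -8.
  d12: runs — d11 1->-8; d3 0->-2; result -8.
  d13: runs — d6 -6->-4; result -4.
  d14: runs — d13 -6->-4; d12 0->-8; result -12.
  d15: runs — d12 0->-8; d14 -6->-12; result 4.
  d17: runs — d15 6->4; d6 -6->-4; result -4.
  d18: runs — d17 -6->-4; result 4.
  d19: runs — d18 6->4; d17 -6->-4; result 4.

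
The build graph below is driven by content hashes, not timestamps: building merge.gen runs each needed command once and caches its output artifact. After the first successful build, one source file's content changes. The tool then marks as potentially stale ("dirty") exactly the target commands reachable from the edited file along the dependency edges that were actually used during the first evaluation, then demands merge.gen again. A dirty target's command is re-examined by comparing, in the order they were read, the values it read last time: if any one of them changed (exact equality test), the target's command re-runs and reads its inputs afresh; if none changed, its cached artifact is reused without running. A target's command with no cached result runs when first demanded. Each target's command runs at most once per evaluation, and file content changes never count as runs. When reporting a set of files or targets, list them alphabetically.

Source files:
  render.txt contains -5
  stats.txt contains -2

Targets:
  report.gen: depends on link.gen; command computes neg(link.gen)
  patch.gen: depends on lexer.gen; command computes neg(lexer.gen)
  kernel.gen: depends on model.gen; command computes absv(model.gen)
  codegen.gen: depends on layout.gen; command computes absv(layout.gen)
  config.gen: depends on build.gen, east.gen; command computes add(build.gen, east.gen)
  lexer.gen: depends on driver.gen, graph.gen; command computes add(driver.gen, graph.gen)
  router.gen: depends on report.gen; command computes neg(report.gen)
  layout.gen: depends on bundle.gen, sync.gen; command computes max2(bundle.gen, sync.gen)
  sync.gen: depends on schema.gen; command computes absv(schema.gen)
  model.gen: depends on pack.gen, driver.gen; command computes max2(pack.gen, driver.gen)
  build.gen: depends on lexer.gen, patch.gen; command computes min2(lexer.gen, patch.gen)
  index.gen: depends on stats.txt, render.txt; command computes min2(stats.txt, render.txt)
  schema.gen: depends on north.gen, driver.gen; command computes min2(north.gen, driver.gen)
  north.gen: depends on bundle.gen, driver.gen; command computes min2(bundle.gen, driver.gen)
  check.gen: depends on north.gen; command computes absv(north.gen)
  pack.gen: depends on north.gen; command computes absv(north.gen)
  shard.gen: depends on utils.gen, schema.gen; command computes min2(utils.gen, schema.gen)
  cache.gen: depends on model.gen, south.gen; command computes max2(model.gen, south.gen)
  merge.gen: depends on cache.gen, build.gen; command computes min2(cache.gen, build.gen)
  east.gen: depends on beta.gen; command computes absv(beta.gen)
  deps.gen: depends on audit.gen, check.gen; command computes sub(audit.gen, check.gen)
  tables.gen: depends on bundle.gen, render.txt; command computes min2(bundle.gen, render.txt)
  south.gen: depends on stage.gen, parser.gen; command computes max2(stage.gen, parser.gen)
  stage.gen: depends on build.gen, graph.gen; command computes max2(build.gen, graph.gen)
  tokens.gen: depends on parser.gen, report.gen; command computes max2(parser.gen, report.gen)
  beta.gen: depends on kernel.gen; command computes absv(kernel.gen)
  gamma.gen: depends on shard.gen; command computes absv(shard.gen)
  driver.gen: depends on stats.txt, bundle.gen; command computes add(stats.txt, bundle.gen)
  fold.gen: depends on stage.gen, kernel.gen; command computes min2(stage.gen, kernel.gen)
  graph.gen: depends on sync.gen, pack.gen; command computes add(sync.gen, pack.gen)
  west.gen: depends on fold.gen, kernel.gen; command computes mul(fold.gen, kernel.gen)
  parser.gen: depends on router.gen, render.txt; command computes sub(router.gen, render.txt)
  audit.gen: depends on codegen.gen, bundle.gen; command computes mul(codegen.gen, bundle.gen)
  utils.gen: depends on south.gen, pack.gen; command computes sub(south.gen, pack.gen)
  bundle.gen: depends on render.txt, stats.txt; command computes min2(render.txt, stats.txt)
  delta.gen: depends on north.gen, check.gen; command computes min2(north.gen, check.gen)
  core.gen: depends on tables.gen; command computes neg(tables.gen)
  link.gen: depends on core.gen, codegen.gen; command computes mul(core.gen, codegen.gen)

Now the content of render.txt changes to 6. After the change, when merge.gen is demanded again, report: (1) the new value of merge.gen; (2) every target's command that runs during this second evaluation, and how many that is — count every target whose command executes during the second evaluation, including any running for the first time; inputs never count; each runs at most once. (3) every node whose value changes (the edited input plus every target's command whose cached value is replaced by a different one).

merge.gen now evaluates to -4.
Run set: build.gen, bundle.gen, cache.gen, codegen.gen, core.gen, driver.gen, graph.gen, layout.gen, lexer.gen, link.gen, merge.gen, model.gen, north.gen, pack.gen, parser.gen, patch.gen, report.gen, router.gen, schema.gen, south.gen, stage.gen, sync.gen, tables.gen (23 run).
Changed values: build.gen, bundle.gen, cache.gen, codegen.gen, core.gen, driver.gen, graph.gen, layout.gen, lexer.gen, link.gen, merge.gen, model.gen, north.gen, pack.gen, parser.gen, patch.gen, render.txt, report.gen, router.gen, schema.gen, south.gen, stage.gen, sync.gen, tables.gen.

Initial pass — values computed on the first demand:
  bundle.gen = min2(-5, -2) = -5
  driver.gen = add(-2, -5) = -7
  north.gen = min2(-5, -7) = -7
  pack.gen = absv(-7) = 7
  model.gen = max2(7, -7) = 7
  schema.gen = min2(-7, -7) = -7
  sync.gen = absv(-7) = 7
  graph.gen = add(7, 7) = 14
  layout.gen = max2(-5, 7) = 7
  codegen.gen = absv(7) = 7
  lexer.gen = add(-7, 14) = 7
  patch.gen = neg(7) = -7
  build.gen = min2(7, -7) = -7
  stage.gen = max2(-7, 14) = 14
  tables.gen = min2(-5, -5) = -5
  core.gen = neg(-5) = 5
  link.gen = mul(5, 7) = 35
  report.gen = neg(35) = -35
  router.gen = neg(-35) = 35
  parser.gen = sub(35, -5) = 40
  south.gen = max2(14, 40) = 40
  cache.gen = max2(7, 40) = 40
  merge.gen = min2(40, -7) = -7

Second demand — change propagation:
  bundle.gen: re-runs because render.txt -5->6; new result -2.
  driver.gen: re-runs because bundle.gen -5->-2; new result -4.
  north.gen: re-runs because bundle.gen -5->-2; driver.gen -7->-4; new result -4.
  pack.gen: re-runs because north.gen -7->-4; new result 4.
  model.gen: re-runs because pack.gen 7->4; driver.gen -7->-4; new result 4.
  schema.gen: re-runs because north.gen -7->-4; driver.gen -7->-4; new result -4.
  sync.gen: re-runs because schema.gen -7->-4; new result 4.
  graph.gen: re-runs because sync.gen 7->4; pack.gen 7->4; new result 8.
  layout.gen: re-runs because bundle.gen -5->-2; sync.gen 7->4; new result 4.
  codegen.gen: re-runs because layout.gen 7->4; new result 4.
  lexer.gen: re-runs because driver.gen -7->-4; graph.gen 14->8; new result 4.
  patch.gen: re-runs because lexer.gen 7->4; new result -4.
  build.gen: re-runs because lexer.gen 7->4; patch.gen -7->-4; new result -4.
  stage.gen: re-runs because build.gen -7->-4; graph.gen 14->8; new result 8.
  tables.gen: re-runs because bundle.gen -5->-2; render.txt -5->6; new result -2.
  core.gen: re-runs because tables.gen -5->-2; new result 2.
  link.gen: re-runs because core.gen 5->2; codegen.gen 7->4; new result 8.
  report.gen: re-runs because link.gen 35->8; new result -8.
  router.gen: re-runs because report.gen -35->-8; new result 8.
  parser.gen: re-runs because router.gen 35->8; render.txt -5->6; new result 2.
  south.gen: re-runs because stage.gen 14->8; parser.gen 40->2; new result 8.
  cache.gen: re-runs because model.gen 7->4; south.gen 40->8; new result 8.
  merge.gen: re-runs because cache.gen 40->8; build.gen -7->-4; new result -4.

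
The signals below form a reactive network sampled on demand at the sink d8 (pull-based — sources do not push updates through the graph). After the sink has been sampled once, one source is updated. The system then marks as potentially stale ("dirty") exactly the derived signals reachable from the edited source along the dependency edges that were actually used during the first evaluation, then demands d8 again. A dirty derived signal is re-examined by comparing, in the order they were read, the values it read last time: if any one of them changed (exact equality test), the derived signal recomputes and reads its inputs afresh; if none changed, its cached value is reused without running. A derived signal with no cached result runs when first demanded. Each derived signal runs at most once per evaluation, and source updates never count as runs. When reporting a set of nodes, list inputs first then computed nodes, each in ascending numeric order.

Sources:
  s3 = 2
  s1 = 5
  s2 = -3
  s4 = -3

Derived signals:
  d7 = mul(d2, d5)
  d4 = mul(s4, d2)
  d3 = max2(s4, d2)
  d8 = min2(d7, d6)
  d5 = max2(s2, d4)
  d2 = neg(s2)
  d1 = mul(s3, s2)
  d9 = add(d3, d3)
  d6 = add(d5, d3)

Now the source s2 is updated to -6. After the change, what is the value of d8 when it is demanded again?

d8 now evaluates to -36.

Initial pass — values computed on the first demand:
  d2 = neg(-3) = 3
  d3 = max2(-3, 3) = 3
  d4 = mul(-3, 3) = -9
  d5 = max2(-3, -9) = -3
  d6 = add(-3, 3) = 0
  d7 = mul(3, -3) = -9
  d8 = min2(-9, 0) = -9

Second demand — change propagation:
  d2: re-runs because s2 -3->-6; new result 6.
  d3: re-runs because d2 3->6; new result 6.
  d4: re-runs because d2 3->6; new result -18.
  d5: re-runs because s2 -3->-6; d4 -9->-18; new result -6.
  d6: re-runs because d5 -3->-6; d3 3->6; new result 0 (unchanged).
  d7: re-runs because d2 3->6; d5 -3->-6; new result -36.
  d8: re-runs because d7 -9->-36; new result -36.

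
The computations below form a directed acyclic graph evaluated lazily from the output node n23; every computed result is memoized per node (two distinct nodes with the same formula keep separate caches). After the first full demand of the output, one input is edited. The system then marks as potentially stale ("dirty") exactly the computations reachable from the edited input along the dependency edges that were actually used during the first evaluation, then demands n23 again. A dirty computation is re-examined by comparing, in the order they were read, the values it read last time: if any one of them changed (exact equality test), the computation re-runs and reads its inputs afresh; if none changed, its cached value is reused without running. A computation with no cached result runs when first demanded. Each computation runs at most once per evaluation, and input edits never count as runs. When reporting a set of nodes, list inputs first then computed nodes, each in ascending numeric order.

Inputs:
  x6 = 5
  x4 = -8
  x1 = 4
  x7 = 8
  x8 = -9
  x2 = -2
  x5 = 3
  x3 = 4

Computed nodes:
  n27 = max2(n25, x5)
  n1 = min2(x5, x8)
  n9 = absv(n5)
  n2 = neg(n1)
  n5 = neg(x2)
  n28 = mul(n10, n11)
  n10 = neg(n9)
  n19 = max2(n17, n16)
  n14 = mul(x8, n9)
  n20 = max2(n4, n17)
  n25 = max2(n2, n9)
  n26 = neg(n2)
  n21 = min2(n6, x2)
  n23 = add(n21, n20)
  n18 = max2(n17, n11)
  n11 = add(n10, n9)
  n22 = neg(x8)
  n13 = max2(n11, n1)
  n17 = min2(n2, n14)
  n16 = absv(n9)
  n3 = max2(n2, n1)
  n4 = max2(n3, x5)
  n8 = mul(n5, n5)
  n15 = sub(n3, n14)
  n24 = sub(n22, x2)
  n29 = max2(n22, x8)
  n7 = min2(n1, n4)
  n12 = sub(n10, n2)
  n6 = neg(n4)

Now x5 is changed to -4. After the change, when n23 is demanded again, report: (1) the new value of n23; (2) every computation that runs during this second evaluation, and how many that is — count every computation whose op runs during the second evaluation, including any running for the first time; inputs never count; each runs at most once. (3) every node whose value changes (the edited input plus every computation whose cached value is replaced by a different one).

Demanding n23 again yields 0.
2 computations run: n1, n4.
The nodes whose values change: x5.
Note where the cutoff bites: n2 is checked, finds nothing changed, and keeps its cache.

First demand of the output computes:
  n1 = min2(3, -9) = -9
  n2 = neg(-9) = 9
  n3 = max2(9, -9) = 9
  n4 = max2(9, 3) = 9
  n5 = neg(-2) = 2
  n6 = neg(9) = -9
  n9 = absv(2) = 2
  n14 = mul(-9, 2) = -18
  n17 = min2(9, -18) = -18
  n20 = max2(9, -18) = 9
  n21 = min2(-9, -2) = -9
  n23 = add(-9, 9) = 0

After the edit, cleaning proceeds:
  n1: a read changed (x5 3->-4) — executes, giving -9 — identical to its old value.
  n2: dirty, but its reads are unchanged (n1 unchanged); cached 9 stands.
  n3: dirty, but its reads are unchanged (n2 unchanged, n1 unchanged); cached 9 stands.
  n4: a read changed (x5 3->-4) — executes, giving 9 — identical to its old value.
  n6: dirty, but its reads are unchanged (n4 unchanged); cached -9 stands.
  n17: dirty, but its reads are unchanged (n2 unchanged, n14 unchanged); cached -18 stands.
  n20: dirty, but its reads are unchanged (n4 unchanged, n17 unchanged); cached 9 stands.
  n21: dirty, but its reads are unchanged (n6 unchanged, x2 unchanged); cached -9 stands.
  n23: dirty, but its reads are unchanged (n21 unchanged, n20 unchanged); cached 0 stands.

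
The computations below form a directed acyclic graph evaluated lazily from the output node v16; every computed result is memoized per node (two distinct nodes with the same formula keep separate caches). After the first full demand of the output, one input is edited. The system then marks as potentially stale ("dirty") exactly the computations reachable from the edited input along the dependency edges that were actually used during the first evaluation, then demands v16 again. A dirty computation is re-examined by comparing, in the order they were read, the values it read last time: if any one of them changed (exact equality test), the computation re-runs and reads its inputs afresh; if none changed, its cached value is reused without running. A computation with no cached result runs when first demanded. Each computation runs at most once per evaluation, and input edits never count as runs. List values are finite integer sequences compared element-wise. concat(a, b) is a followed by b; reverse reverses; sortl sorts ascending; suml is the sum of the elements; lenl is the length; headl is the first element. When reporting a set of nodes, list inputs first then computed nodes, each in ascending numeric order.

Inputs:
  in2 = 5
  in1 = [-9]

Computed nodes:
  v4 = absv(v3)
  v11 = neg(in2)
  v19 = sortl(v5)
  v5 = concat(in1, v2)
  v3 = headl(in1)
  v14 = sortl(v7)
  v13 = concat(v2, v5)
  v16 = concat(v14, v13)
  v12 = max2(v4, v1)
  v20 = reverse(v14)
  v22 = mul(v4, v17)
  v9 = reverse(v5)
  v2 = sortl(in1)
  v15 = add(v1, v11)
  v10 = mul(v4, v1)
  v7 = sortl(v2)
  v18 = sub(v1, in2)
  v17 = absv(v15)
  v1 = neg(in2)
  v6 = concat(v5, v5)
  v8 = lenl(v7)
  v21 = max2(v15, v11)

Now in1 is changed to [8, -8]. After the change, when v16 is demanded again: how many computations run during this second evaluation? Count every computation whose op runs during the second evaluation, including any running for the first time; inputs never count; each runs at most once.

First demand of the output computes:
  v2 = sortl([-9]) = [-9]
  v5 = concat([-9], [-9]) = [-9, -9]
  v7 = sortl([-9]) = [-9]
  v13 = concat([-9], [-9, -9]) = [-9, -9, -9]
  v14 = sortl([-9]) = [-9]
  v16 = concat([-9], [-9, -9, -9]) = [-9, -9, -9, -9]

After the edit, cleaning proceeds:
  v2: a read changed (in1 [-9]->[8, -8]) — executes, giving [-8, 8].
  v5: a read changed (in1 [-9]->[8, -8]; v2 [-9]->[-8, 8]) — executes, giving [8, -8, -8, 8].
  v7: a read changed (v2 [-9]->[-8, 8]) — executes, giving [-8, 8].
  v13: a read changed (v2 [-9]->[-8, 8]; v5 [-9, -9]->[8, -8, -8, 8]) — executes, giving [-8, 8, 8, -8, -8, 8].
  v14: a read changed (v7 [-9]->[-8, 8]) — executes, giving [-8, 8].
  v16: a read changed (v14 [-9]->[-8, 8]; v13 [-9, -9, -9]->[-8, 8, 8, -8, -8, 8]) — executes, giving [-8, 8, -8, 8, 8, -8, -8, 8].

6 computations run: v2, v5, v7, v13, v14, v16.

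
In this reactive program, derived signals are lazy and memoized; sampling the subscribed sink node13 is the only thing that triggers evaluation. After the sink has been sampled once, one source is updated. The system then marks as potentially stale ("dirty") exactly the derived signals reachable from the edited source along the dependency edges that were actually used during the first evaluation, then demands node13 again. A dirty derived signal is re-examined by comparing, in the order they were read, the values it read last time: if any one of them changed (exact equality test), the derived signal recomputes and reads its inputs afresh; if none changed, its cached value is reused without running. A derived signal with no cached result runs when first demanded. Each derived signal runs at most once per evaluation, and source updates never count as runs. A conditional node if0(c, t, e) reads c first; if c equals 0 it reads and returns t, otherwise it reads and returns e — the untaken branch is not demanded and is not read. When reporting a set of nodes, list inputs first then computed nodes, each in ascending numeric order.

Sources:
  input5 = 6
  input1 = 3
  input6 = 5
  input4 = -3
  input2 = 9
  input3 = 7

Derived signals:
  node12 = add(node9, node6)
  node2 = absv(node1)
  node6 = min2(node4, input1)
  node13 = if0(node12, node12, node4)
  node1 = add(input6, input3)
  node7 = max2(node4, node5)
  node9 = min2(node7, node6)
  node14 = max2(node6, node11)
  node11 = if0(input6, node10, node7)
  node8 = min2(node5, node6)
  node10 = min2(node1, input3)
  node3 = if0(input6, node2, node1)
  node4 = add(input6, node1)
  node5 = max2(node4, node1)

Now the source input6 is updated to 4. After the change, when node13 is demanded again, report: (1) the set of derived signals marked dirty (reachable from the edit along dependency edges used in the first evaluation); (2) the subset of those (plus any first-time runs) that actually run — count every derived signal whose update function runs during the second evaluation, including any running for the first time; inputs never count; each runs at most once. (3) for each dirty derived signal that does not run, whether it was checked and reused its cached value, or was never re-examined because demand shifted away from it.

First demand of the output computes:
  node1 = add(5, 7) = 12
  node4 = add(5, 12) = 17
  node5 = max2(17, 12) = 17
  node6 = min2(17, 3) = 3
  node7 = max2(17, 17) = 17
  node9 = min2(17, 3) = 3
  node12 = add(3, 3) = 6
  node13 = if0(node12=6 -> else branch node4) = 17

After the edit, cleaning proceeds:
  node1: a read changed (input6 5->4) — executes, giving 11.
  node4: a read changed (input6 5->4; node1 12->11) — executes, giving 15.
  node5: a read changed (node4 17->15; node1 12->11) — executes, giving 15.
  node6: a read changed (node4 17->15) — executes, giving 3 — identical to its old value.
  node7: a read changed (node4 17->15; node5 17->15) — executes, giving 15.
  node9: a read changed (node7 17->15) — executes, giving 3 — identical to its old value.
  node12: dirty, but its reads are unchanged (node9 unchanged, node6 unchanged); cached 6 stands.
  node13: a read changed (node4 17->15) — executes, giving 15.

Note where the cutoff bites: node12 is checked, finds nothing changed, and keeps its cache.

The edit dirties: node1, node4, node5, node6, node7, node9, node12, node13.
7 derived signals run: node1, node4, node5, node6, node7, node9, node13.
Cache hits after checking: node12.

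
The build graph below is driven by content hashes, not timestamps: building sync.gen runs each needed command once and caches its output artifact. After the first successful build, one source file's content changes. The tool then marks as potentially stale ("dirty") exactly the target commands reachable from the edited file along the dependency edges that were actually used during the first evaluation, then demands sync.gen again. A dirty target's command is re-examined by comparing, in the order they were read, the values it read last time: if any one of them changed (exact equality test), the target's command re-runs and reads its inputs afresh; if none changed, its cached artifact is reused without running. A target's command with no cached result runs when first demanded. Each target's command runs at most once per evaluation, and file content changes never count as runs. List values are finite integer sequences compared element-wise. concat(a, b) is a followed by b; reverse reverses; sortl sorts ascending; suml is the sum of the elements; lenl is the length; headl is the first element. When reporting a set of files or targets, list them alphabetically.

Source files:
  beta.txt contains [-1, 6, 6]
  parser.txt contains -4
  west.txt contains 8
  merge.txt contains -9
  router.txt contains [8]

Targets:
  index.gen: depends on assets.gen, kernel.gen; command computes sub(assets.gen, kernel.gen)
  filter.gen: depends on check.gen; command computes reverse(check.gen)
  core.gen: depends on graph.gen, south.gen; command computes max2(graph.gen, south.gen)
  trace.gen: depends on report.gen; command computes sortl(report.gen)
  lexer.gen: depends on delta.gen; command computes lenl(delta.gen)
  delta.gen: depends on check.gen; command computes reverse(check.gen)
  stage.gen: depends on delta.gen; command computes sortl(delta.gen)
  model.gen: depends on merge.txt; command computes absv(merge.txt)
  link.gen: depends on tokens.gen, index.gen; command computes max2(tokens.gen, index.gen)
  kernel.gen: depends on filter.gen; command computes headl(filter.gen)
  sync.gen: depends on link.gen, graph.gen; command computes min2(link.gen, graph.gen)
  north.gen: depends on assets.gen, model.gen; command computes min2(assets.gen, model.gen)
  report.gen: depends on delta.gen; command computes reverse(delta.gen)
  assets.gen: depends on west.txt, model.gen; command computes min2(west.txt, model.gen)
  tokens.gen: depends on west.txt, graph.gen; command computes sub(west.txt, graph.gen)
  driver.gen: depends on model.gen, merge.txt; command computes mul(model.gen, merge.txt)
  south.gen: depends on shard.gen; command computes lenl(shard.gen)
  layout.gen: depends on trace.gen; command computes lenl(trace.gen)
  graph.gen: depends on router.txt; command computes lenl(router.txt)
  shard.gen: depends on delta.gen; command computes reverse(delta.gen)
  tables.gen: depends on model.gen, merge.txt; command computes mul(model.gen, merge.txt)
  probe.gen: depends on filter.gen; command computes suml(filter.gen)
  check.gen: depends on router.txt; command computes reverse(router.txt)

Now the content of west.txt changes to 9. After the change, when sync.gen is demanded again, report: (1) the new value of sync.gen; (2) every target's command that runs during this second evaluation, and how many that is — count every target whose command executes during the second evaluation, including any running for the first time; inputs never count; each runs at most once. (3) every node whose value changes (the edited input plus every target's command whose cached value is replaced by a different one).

sync.gen now evaluates to 1.
Run set: assets.gen, index.gen, link.gen, sync.gen, tokens.gen (5 run).
Changed values: assets.gen, index.gen, link.gen, tokens.gen, west.txt.

Initial pass — values computed on the first demand:
  check.gen = reverse([8]) = [8]
  filter.gen = reverse([8]) = [8]
  graph.gen = lenl([8]) = 1
  kernel.gen = headl([8]) = 8
  model.gen = absv(-9) = 9
  assets.gen = min2(8, 9) = 8
  index.gen = sub(8, 8) = 0
  tokens.gen = sub(8, 1) = 7
  link.gen = max2(7, 0) = 7
  sync.gen = min2(7, 1) = 1

Second demand — change propagation:
  assets.gen: re-runs because west.txt 8->9; new result 9.
  index.gen: re-runs because assets.gen 8->9; new result 1.
  tokens.gen: re-runs because west.txt 8->9; new result 8.
  link.gen: re-runs because tokens.gen 7->8; index.gen 0->1; new result 8.
  sync.gen: re-runs because link.gen 7->8; new result 1 (unchanged).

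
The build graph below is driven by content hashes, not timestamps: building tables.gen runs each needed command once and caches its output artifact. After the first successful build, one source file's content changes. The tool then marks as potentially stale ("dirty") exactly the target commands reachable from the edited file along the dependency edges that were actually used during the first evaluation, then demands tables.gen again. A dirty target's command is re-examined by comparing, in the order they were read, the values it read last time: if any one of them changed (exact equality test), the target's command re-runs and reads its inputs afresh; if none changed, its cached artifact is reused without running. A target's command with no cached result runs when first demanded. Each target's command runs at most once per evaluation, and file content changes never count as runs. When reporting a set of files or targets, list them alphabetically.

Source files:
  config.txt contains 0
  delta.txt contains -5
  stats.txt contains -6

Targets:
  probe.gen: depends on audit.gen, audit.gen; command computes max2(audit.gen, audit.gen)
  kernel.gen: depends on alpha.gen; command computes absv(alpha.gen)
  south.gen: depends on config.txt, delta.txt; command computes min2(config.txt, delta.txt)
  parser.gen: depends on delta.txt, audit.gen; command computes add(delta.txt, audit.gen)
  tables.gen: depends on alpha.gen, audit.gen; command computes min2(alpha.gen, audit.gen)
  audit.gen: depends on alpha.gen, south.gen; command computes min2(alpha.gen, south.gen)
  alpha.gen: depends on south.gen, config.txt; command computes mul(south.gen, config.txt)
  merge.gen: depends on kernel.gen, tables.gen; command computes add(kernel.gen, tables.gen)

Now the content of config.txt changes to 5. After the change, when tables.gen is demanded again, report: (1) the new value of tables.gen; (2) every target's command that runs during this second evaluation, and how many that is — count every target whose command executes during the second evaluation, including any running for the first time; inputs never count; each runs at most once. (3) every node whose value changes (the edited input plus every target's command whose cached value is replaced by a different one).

Initial pass — values computed on the first demand:
  south.gen = min2(0, -5) = -5
  alpha.gen = mul(-5, 0) = 0
  audit.gen = min2(0, -5) = -5
  tables.gen = min2(0, -5) = -5

Second demand — change propagation:
  south.gen: re-runs because config.txt 0->5; new result -5 (unchanged).
  alpha.gen: re-runs because config.txt 0->5; new result -25.
  audit.gen: re-runs because alpha.gen 0->-25; new result -25.
  tables.gen: re-runs because alpha.gen 0->-25; audit.gen -5->-25; new result -25.

tables.gen now evaluates to -25.
Run set: alpha.gen, audit.gen, south.gen, tables.gen (4 run).
Changed values: alpha.gen, audit.gen, config.txt, tables.gen.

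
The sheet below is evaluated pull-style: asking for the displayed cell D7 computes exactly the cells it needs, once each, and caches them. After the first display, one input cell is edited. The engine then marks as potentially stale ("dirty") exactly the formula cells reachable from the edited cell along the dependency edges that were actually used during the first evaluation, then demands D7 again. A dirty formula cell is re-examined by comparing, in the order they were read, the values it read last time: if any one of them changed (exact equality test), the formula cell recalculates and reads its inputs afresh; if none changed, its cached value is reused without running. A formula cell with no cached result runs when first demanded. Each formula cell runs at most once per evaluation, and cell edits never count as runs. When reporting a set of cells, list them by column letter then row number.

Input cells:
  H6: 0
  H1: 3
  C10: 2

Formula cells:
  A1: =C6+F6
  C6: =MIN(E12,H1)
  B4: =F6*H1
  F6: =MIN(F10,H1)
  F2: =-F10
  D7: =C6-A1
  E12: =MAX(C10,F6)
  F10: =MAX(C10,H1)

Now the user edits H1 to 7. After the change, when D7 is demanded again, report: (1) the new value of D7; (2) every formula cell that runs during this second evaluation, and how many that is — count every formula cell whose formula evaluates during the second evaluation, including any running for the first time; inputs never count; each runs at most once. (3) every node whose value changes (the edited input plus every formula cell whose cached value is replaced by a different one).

First demand of the output computes:
  F10 = MAX(2, 3) = 3
  F6 = MIN(3, 3) = 3
  E12 = MAX(2, 3) = 3
  C6 = MIN(3, 3) = 3
  A1 = 3 + 3 = 6
  D7 = 3 - 6 = -3

After the edit, cleaning proceeds:
  F10: a read changed (H1 3->7) — executes, giving 7.
  F6: a read changed (F10 3->7; H1 3->7) — executes, giving 7.
  E12: a read changed (F6 3->7) — executes, giving 7.
  C6: a read changed (E12 3->7; H1 3->7) — executes, giving 7.
  A1: a read changed (C6 3->7; F6 3->7) — executes, giving 14.
  D7: a read changed (C6 3->7; A1 6->14) — executes, giving -7.

Demanding D7 again yields -7.
6 formula cells run: A1, C6, D7, E12, F6, F10.
The nodes whose values change: A1, C6, D7, E12, F6, F10, H1.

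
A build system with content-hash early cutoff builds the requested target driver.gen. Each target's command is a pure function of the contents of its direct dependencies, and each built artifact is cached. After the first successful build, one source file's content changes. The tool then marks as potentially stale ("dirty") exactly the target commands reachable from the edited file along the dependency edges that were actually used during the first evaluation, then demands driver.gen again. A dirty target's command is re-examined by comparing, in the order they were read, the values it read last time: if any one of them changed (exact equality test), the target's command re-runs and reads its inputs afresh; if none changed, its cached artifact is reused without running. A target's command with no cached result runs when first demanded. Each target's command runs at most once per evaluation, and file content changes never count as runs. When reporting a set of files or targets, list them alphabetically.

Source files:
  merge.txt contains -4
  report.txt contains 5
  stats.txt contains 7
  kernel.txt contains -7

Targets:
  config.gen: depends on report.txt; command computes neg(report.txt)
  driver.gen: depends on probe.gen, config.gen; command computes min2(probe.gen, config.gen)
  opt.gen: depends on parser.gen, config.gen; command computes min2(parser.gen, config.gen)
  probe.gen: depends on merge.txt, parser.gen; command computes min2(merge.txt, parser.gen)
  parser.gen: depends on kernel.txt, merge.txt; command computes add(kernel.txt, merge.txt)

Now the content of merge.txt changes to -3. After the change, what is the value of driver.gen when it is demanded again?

New value of driver.gen: -10.

First evaluation (everything demanded from the output):
  config.gen = neg(5) = -5
  parser.gen = add(-7, -4) = -11
  probe.gen = min2(-4, -11) = -11
  driver.gen = min2(-11, -5) = -11

Propagation after the edit:
  parser.gen: runs — merge.txt -4->-3; result -10.
  probe.gen: runs — merge.txt -4->-3; parser.gen -11->-10; result -10.
  driver.gen: runs — probe.gen -11->-10; result -10.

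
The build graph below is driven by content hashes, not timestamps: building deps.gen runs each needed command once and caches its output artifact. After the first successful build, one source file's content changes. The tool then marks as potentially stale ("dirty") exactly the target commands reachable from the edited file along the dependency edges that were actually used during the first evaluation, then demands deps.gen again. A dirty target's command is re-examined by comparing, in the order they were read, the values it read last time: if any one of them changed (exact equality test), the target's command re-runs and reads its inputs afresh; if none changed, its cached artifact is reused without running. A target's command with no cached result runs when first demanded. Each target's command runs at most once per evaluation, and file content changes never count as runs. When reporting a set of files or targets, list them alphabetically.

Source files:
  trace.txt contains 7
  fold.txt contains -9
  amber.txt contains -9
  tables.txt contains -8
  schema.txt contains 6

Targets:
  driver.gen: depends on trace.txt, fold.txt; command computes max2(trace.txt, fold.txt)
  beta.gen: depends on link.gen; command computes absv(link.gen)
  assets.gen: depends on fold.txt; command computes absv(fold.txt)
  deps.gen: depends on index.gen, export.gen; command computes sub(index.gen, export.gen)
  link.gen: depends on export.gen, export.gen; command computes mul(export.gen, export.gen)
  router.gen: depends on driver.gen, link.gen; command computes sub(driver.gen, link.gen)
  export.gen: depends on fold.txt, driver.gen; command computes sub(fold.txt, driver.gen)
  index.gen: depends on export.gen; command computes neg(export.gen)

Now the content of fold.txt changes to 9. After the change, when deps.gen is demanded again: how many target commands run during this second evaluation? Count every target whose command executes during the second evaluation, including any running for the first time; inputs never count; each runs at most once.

Run set: deps.gen, driver.gen, export.gen, index.gen (4 run).

Initial pass — values computed on the first demand:
  driver.gen = max2(7, -9) = 7
  export.gen = sub(-9, 7) = -16
  index.gen = neg(-16) = 16
  deps.gen = sub(16, -16) = 32

Second demand — change propagation:
  driver.gen: re-runs because fold.txt -9->9; new result 9.
  export.gen: re-runs because fold.txt -9->9; driver.gen 7->9; new result 0.
  index.gen: re-runs because export.gen -16->0; new result 0.
  deps.gen: re-runs because index.gen 16->0; export.gen -16->0; new result 0.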